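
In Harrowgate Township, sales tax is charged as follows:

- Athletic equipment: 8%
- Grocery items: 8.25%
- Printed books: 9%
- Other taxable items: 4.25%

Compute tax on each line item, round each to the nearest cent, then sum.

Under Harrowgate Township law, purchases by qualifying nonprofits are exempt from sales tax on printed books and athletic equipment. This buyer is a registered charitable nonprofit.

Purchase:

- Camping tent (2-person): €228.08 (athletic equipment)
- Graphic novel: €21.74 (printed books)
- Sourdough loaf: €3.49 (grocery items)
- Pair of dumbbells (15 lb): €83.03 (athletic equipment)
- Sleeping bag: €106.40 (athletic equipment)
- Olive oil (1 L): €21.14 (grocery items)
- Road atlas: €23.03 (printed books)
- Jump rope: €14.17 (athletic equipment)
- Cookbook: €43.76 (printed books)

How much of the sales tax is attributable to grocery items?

€2.03

Sourdough loaf €3.49: grocery items → 8.25% → €0.29
Olive oil (1 L) €21.14: grocery items → 8.25% → €1.74
Tax on grocery items = €0.29 + €1.74 = €2.03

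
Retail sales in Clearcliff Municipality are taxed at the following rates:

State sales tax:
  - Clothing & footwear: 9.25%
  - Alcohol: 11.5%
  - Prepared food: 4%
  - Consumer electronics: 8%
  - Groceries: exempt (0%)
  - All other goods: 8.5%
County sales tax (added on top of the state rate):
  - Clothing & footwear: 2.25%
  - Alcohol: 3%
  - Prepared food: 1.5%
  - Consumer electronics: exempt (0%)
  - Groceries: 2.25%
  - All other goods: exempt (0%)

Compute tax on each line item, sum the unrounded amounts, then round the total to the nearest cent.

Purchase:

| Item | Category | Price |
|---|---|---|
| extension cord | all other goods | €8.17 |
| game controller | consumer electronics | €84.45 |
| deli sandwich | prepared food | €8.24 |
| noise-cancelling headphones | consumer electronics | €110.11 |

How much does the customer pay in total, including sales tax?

€227.68

Extension cord €8.17: all other goods → 8.5% + 0% county = 8.5% → €0.69445
Game controller €84.45: consumer electronics → 8% + 0% county = 8% → €6.756
Deli sandwich €8.24: prepared food → 4% + 1.5% county = 5.5% → €0.4532
Noise-cancelling headphones €110.11: consumer electronics → 8% + 0% county = 8% → €8.8088
Subtotal = €210.97; unrounded tax = €16.71245 → €16.71; total due = €227.68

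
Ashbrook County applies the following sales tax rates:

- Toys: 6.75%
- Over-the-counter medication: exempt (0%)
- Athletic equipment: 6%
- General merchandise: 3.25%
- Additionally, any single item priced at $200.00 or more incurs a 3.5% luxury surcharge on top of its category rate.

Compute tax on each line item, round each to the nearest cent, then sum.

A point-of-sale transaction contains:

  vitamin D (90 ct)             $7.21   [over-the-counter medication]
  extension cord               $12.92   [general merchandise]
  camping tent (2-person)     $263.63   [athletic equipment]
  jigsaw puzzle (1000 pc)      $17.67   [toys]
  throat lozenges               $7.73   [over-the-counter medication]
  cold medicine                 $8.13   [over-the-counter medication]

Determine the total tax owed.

Vitamin D (90 ct) $7.21: over-the-counter medication → 0% → $0.00
Extension cord $12.92: general merchandise → 3.25% → $0.42
Camping tent (2-person) $263.63: athletic equipment → 6% + 3.5% surcharge = 9.5% → $25.04
Jigsaw puzzle (1000 pc) $17.67: toys → 6.75% → $1.19
Throat lozenges $7.73: over-the-counter medication → 0% → $0.00
Cold medicine $8.13: over-the-counter medication → 0% → $0.00
Total tax = $0.42 + $25.04 + $1.19 = $26.65

$26.65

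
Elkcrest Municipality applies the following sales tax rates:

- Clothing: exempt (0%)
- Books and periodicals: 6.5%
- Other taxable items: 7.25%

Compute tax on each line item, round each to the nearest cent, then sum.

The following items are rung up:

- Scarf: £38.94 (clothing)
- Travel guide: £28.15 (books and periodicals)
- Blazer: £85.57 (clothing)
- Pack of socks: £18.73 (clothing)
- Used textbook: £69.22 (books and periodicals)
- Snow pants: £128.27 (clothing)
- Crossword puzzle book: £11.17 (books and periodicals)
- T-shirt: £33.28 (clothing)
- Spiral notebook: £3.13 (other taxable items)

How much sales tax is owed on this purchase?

£7.29

Scarf £38.94: clothing → 0% → £0.00
Travel guide £28.15: books and periodicals → 6.5% → £1.83
Blazer £85.57: clothing → 0% → £0.00
Pack of socks £18.73: clothing → 0% → £0.00
Used textbook £69.22: books and periodicals → 6.5% → £4.50
Snow pants £128.27: clothing → 0% → £0.00
Crossword puzzle book £11.17: books and periodicals → 6.5% → £0.73
T-shirt £33.28: clothing → 0% → £0.00
Spiral notebook £3.13: other taxable items → 7.25% → £0.23
Total tax = £1.83 + £4.50 + £0.73 + £0.23 = £7.29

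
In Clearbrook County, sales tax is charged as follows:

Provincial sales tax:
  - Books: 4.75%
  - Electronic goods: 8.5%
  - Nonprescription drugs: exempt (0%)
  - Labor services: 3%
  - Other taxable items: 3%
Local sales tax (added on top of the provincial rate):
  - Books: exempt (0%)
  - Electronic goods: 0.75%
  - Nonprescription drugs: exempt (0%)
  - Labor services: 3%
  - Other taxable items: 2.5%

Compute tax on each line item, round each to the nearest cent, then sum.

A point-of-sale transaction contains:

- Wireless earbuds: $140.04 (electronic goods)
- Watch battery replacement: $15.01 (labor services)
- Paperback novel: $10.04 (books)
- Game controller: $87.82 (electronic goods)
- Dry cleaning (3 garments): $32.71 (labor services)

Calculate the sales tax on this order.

Wireless earbuds $140.04: electronic goods → 8.5% + 0.75% local = 9.25% → $12.95
Watch battery replacement $15.01: labor services → 3% + 3% local = 6% → $0.90
Paperback novel $10.04: books → 4.75% + 0% local = 4.75% → $0.48
Game controller $87.82: electronic goods → 8.5% + 0.75% local = 9.25% → $8.12
Dry cleaning (3 garments) $32.71: labor services → 3% + 3% local = 6% → $1.96
Total tax = $12.95 + $0.90 + $0.48 + $8.12 + $1.96 = $24.41

$24.41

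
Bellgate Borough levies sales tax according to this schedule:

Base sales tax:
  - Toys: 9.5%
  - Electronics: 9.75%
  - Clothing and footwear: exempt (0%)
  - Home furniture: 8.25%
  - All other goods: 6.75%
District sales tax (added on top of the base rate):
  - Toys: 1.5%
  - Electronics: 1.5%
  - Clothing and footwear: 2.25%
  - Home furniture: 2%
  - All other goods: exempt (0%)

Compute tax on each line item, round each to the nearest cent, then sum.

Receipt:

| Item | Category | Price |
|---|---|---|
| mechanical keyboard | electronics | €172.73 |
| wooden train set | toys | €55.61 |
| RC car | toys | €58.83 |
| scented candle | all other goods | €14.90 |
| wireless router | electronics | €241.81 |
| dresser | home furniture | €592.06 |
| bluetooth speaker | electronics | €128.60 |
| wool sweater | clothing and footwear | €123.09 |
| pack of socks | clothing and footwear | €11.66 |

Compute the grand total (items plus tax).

€1537.71

Mechanical keyboard €172.73: electronics → 9.75% + 1.5% district = 11.25% → €19.43
Wooden train set €55.61: toys → 9.5% + 1.5% district = 11% → €6.12
RC car €58.83: toys → 9.5% + 1.5% district = 11% → €6.47
Scented candle €14.90: all other goods → 6.75% + 0% district = 6.75% → €1.01
Wireless router €241.81: electronics → 9.75% + 1.5% district = 11.25% → €27.20
Dresser €592.06: home furniture → 8.25% + 2% district = 10.25% → €60.69
Bluetooth speaker €128.60: electronics → 9.75% + 1.5% district = 11.25% → €14.47
Wool sweater €123.09: clothing and footwear → 0% + 2.25% district = 2.25% → €2.77
Pack of socks €11.66: clothing and footwear → 0% + 2.25% district = 2.25% → €0.26
Subtotal = €1399.29; tax = €138.42; total due = €1537.71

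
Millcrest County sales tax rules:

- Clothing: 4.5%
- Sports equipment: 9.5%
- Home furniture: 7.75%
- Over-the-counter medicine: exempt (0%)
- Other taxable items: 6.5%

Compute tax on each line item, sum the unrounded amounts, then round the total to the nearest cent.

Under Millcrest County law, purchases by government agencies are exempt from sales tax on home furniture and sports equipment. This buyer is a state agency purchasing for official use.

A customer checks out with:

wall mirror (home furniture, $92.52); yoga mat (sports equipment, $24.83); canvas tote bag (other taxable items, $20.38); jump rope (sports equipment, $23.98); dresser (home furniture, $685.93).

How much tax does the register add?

$1.32

Wall mirror $92.52: home furniture, buyer-exempt → 0% → $0.00
Yoga mat $24.83: sports equipment, buyer-exempt → 0% → $0.00
Canvas tote bag $20.38: other taxable items → 6.5% → $1.3247
Jump rope $23.98: sports equipment, buyer-exempt → 0% → $0.00
Dresser $685.93: home furniture, buyer-exempt → 0% → $0.00
Unrounded tax sum = $1.3247 → $1.32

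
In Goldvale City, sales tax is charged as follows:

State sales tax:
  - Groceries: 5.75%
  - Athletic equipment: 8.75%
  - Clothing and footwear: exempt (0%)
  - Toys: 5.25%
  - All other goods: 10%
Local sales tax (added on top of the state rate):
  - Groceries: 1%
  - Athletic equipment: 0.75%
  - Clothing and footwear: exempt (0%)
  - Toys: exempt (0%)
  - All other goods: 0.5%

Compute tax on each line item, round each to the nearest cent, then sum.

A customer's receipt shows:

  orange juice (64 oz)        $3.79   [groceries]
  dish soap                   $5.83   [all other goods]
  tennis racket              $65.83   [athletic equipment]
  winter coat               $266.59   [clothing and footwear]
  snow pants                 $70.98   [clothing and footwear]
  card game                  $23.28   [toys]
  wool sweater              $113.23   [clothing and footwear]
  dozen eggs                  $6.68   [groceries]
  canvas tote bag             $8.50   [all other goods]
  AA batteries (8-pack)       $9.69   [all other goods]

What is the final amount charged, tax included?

Orange juice (64 oz) $3.79: groceries → 5.75% + 1% local = 6.75% → $0.26
Dish soap $5.83: all other goods → 10% + 0.5% local = 10.5% → $0.61
Tennis racket $65.83: athletic equipment → 8.75% + 0.75% local = 9.5% → $6.25
Winter coat $266.59: clothing and footwear → 0% + 0% local = 0% → $0.00
Snow pants $70.98: clothing and footwear → 0% + 0% local = 0% → $0.00
Card game $23.28: toys → 5.25% + 0% local = 5.25% → $1.22
Wool sweater $113.23: clothing and footwear → 0% + 0% local = 0% → $0.00
Dozen eggs $6.68: groceries → 5.75% + 1% local = 6.75% → $0.45
Canvas tote bag $8.50: all other goods → 10% + 0.5% local = 10.5% → $0.89
AA batteries (8-pack) $9.69: all other goods → 10% + 0.5% local = 10.5% → $1.02
Subtotal = $574.40; tax = $10.70; total due = $585.10

$585.10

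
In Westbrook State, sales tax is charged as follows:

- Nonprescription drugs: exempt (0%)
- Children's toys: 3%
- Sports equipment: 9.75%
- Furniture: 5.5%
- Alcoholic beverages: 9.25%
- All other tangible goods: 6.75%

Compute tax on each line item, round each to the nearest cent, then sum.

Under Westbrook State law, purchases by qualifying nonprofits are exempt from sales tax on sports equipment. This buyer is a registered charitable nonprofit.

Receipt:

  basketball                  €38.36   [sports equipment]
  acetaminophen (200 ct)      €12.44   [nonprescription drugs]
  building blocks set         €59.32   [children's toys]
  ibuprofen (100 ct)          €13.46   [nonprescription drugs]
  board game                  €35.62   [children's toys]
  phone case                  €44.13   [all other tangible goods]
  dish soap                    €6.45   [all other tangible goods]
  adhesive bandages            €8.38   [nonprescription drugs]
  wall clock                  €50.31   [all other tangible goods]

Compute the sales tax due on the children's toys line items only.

Building blocks set €59.32: children's toys → 3% → €1.78
Board game €35.62: children's toys → 3% → €1.07
Tax on children's toys = €1.78 + €1.07 = €2.85

€2.85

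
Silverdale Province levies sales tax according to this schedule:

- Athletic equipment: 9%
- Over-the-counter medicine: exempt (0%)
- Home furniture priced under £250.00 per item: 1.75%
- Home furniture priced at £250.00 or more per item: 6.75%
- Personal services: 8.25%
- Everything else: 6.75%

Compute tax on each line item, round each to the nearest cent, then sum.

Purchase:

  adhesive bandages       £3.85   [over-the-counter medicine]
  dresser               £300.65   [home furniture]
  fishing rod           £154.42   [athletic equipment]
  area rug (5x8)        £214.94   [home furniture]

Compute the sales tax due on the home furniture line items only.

Dresser £300.65: home furniture, £250.00 or more → 6.75% → £20.29
Area rug (5x8) £214.94: home furniture, under £250.00 → 1.75% → £3.76
Tax on home furniture = £20.29 + £3.76 = £24.05

£24.05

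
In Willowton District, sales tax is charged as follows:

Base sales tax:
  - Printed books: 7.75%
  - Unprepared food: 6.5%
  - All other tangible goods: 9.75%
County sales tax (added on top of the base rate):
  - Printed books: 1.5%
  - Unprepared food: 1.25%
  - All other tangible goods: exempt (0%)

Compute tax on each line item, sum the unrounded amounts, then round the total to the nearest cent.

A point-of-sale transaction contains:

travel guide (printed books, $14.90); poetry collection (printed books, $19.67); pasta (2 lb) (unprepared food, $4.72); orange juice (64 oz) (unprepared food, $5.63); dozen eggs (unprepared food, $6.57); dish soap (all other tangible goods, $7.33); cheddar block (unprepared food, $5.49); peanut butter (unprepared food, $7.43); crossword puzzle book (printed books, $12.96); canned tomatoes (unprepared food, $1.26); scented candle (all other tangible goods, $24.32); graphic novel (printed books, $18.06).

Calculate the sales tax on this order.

$11.56

Travel guide $14.90: printed books → 7.75% + 1.5% county = 9.25% → $1.37825
Poetry collection $19.67: printed books → 7.75% + 1.5% county = 9.25% → $1.819475
Pasta (2 lb) $4.72: unprepared food → 6.5% + 1.25% county = 7.75% → $0.3658
Orange juice (64 oz) $5.63: unprepared food → 6.5% + 1.25% county = 7.75% → $0.436325
Dozen eggs $6.57: unprepared food → 6.5% + 1.25% county = 7.75% → $0.509175
Dish soap $7.33: all other tangible goods → 9.75% + 0% county = 9.75% → $0.714675
Cheddar block $5.49: unprepared food → 6.5% + 1.25% county = 7.75% → $0.425475
Peanut butter $7.43: unprepared food → 6.5% + 1.25% county = 7.75% → $0.575825
Crossword puzzle book $12.96: printed books → 7.75% + 1.5% county = 9.25% → $1.1988
Canned tomatoes $1.26: unprepared food → 6.5% + 1.25% county = 7.75% → $0.09765
Scented candle $24.32: all other tangible goods → 9.75% + 0% county = 9.75% → $2.3712
Graphic novel $18.06: printed books → 7.75% + 1.5% county = 9.25% → $1.67055
Unrounded tax sum = $11.5632 → $11.56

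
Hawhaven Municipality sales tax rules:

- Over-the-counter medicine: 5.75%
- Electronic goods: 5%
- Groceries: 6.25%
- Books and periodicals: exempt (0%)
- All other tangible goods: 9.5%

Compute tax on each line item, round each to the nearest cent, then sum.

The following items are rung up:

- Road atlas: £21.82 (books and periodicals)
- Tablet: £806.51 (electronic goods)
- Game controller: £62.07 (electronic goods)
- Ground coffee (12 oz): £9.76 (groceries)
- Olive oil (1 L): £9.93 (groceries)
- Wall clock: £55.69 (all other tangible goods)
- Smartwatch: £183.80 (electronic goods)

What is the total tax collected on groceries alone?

Ground coffee (12 oz) £9.76: groceries → 6.25% → £0.61
Olive oil (1 L) £9.93: groceries → 6.25% → £0.62
Tax on groceries = £0.61 + £0.62 = £1.23

£1.23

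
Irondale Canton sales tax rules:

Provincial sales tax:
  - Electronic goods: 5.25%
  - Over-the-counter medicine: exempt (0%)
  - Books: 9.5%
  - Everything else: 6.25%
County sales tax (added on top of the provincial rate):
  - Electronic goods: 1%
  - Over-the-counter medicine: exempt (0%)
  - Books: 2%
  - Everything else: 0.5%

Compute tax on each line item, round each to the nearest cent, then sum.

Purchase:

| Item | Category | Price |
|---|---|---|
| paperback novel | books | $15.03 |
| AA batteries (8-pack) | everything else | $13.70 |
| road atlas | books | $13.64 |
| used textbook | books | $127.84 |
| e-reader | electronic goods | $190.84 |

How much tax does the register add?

$30.85

Paperback novel $15.03: books → 9.5% + 2% county = 11.5% → $1.73
AA batteries (8-pack) $13.70: everything else → 6.25% + 0.5% county = 6.75% → $0.92
Road atlas $13.64: books → 9.5% + 2% county = 11.5% → $1.57
Used textbook $127.84: books → 9.5% + 2% county = 11.5% → $14.70
E-reader $190.84: electronic goods → 5.25% + 1% county = 6.25% → $11.93
Total tax = $1.73 + $0.92 + $1.57 + $14.70 + $11.93 = $30.85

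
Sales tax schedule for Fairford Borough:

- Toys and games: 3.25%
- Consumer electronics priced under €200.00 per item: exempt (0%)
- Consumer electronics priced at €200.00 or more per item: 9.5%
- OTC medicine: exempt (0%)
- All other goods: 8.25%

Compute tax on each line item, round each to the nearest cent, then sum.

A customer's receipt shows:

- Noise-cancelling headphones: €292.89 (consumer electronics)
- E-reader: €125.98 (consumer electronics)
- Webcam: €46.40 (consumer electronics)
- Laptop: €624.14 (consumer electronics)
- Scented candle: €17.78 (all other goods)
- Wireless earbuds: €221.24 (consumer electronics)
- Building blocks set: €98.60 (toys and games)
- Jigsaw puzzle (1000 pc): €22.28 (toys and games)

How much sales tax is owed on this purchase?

Noise-cancelling headphones €292.89: consumer electronics, €200.00 or more → 9.5% → €27.82
E-reader €125.98: consumer electronics, under €200.00 → 0% → €0.00
Webcam €46.40: consumer electronics, under €200.00 → 0% → €0.00
Laptop €624.14: consumer electronics, €200.00 or more → 9.5% → €59.29
Scented candle €17.78: all other goods → 8.25% → €1.47
Wireless earbuds €221.24: consumer electronics, €200.00 or more → 9.5% → €21.02
Building blocks set €98.60: toys and games → 3.25% → €3.20
Jigsaw puzzle (1000 pc) €22.28: toys and games → 3.25% → €0.72
Total tax = €27.82 + €59.29 + €1.47 + €21.02 + €3.20 + €0.72 = €113.52

€113.52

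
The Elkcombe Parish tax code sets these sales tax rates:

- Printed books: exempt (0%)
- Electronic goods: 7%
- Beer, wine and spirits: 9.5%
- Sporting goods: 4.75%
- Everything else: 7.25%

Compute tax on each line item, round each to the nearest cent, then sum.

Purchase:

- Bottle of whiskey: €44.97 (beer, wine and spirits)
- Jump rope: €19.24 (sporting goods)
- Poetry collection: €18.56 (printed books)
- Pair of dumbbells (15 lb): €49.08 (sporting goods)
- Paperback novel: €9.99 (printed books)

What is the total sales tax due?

Bottle of whiskey €44.97: beer, wine and spirits → 9.5% → €4.27
Jump rope €19.24: sporting goods → 4.75% → €0.91
Poetry collection €18.56: printed books → 0% → €0.00
Pair of dumbbells (15 lb) €49.08: sporting goods → 4.75% → €2.33
Paperback novel €9.99: printed books → 0% → €0.00
Total tax = €4.27 + €0.91 + €2.33 = €7.51

€7.51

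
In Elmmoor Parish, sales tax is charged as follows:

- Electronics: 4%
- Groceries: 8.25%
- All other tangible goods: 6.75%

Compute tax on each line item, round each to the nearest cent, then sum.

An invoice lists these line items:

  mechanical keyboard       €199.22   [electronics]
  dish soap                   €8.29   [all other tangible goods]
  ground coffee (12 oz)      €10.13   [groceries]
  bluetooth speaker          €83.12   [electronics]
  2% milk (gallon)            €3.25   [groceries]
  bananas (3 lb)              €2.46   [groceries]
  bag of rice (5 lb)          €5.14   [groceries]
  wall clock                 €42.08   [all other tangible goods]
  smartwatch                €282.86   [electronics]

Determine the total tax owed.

€27.73

Mechanical keyboard €199.22: electronics → 4% → €7.97
Dish soap €8.29: all other tangible goods → 6.75% → €0.56
Ground coffee (12 oz) €10.13: groceries → 8.25% → €0.84
Bluetooth speaker €83.12: electronics → 4% → €3.32
2% milk (gallon) €3.25: groceries → 8.25% → €0.27
Bananas (3 lb) €2.46: groceries → 8.25% → €0.20
Bag of rice (5 lb) €5.14: groceries → 8.25% → €0.42
Wall clock €42.08: all other tangible goods → 6.75% → €2.84
Smartwatch €282.86: electronics → 4% → €11.31
Total tax = €7.97 + €0.56 + €0.84 + €3.32 + €0.27 + €0.20 + €0.42 + €2.84 + €11.31 = €27.73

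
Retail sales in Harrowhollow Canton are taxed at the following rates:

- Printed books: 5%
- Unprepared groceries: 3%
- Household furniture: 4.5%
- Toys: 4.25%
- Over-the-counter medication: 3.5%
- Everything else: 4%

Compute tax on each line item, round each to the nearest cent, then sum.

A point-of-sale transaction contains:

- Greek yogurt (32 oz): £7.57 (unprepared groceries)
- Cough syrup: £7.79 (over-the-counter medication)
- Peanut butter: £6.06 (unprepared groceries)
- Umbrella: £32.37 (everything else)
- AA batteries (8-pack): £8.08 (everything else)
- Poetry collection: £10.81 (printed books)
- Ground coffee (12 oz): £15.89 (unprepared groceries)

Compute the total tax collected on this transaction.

Greek yogurt (32 oz) £7.57: unprepared groceries → 3% → £0.23
Cough syrup £7.79: over-the-counter medication → 3.5% → £0.27
Peanut butter £6.06: unprepared groceries → 3% → £0.18
Umbrella £32.37: everything else → 4% → £1.29
AA batteries (8-pack) £8.08: everything else → 4% → £0.32
Poetry collection £10.81: printed books → 5% → £0.54
Ground coffee (12 oz) £15.89: unprepared groceries → 3% → £0.48
Total tax = £0.23 + £0.27 + £0.18 + £1.29 + £0.32 + £0.54 + £0.48 = £3.31

£3.31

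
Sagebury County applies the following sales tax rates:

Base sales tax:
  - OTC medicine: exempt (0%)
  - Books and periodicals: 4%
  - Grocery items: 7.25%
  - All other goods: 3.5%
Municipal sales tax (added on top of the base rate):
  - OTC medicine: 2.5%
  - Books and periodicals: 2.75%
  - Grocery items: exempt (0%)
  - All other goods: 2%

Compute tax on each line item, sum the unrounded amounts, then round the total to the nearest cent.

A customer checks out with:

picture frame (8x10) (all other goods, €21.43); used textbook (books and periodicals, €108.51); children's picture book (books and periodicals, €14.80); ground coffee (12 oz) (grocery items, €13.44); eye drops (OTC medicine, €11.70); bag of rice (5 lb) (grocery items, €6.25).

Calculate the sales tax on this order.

Picture frame (8x10) €21.43: all other goods → 3.5% + 2% municipal = 5.5% → €1.17865
Used textbook €108.51: books and periodicals → 4% + 2.75% municipal = 6.75% → €7.324425
Children's picture book €14.80: books and periodicals → 4% + 2.75% municipal = 6.75% → €0.999
Ground coffee (12 oz) €13.44: grocery items → 7.25% + 0% municipal = 7.25% → €0.9744
Eye drops €11.70: OTC medicine → 0% + 2.5% municipal = 2.5% → €0.2925
Bag of rice (5 lb) €6.25: grocery items → 7.25% + 0% municipal = 7.25% → €0.453125
Unrounded tax sum = €11.2221 → €11.22

€11.22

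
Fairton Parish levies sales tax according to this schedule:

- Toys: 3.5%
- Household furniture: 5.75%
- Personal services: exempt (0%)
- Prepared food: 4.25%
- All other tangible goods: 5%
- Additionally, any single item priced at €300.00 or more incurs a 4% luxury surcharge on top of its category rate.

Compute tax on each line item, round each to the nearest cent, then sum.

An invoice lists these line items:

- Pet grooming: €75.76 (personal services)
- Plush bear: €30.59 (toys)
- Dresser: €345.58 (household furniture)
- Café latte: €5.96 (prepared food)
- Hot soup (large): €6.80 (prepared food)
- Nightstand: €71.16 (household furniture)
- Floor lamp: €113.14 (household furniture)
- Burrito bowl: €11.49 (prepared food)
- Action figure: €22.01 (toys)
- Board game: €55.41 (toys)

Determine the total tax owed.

Pet grooming €75.76: personal services → 0% → €0.00
Plush bear €30.59: toys → 3.5% → €1.07
Dresser €345.58: household furniture → 5.75% + 4% surcharge = 9.75% → €33.69
Café latte €5.96: prepared food → 4.25% → €0.25
Hot soup (large) €6.80: prepared food → 4.25% → €0.29
Nightstand €71.16: household furniture → 5.75% → €4.09
Floor lamp €113.14: household furniture → 5.75% → €6.51
Burrito bowl €11.49: prepared food → 4.25% → €0.49
Action figure €22.01: toys → 3.5% → €0.77
Board game €55.41: toys → 3.5% → €1.94
Total tax = €1.07 + €33.69 + €0.25 + €0.29 + €4.09 + €6.51 + €0.49 + €0.77 + €1.94 = €49.10

€49.10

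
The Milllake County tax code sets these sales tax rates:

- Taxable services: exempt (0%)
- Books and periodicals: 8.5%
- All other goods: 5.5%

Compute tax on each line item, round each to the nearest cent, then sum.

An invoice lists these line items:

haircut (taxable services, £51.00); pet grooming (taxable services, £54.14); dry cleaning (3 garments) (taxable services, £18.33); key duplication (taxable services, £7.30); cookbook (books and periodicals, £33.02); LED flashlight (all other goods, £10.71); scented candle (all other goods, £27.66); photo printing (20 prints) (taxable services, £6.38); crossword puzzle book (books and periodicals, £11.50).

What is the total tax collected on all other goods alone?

£2.11

LED flashlight £10.71: all other goods → 5.5% → £0.59
Scented candle £27.66: all other goods → 5.5% → £1.52
Tax on all other goods = £0.59 + £1.52 = £2.11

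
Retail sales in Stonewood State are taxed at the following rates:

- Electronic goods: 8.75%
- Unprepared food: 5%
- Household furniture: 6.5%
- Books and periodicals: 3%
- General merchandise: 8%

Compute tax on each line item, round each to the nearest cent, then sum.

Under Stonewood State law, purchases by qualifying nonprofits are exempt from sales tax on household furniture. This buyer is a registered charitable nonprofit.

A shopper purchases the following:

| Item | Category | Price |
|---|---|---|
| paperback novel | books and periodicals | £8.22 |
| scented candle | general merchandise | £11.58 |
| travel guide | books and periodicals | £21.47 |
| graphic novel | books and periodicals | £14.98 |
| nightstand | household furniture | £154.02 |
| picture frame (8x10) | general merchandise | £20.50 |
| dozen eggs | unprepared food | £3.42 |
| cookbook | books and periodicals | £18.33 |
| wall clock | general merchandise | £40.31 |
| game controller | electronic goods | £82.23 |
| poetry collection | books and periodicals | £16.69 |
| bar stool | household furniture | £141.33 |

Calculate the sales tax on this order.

£15.55

Paperback novel £8.22: books and periodicals → 3% → £0.25
Scented candle £11.58: general merchandise → 8% → £0.93
Travel guide £21.47: books and periodicals → 3% → £0.64
Graphic novel £14.98: books and periodicals → 3% → £0.45
Nightstand £154.02: household furniture, buyer-exempt → 0% → £0.00
Picture frame (8x10) £20.50: general merchandise → 8% → £1.64
Dozen eggs £3.42: unprepared food → 5% → £0.17
Cookbook £18.33: books and periodicals → 3% → £0.55
Wall clock £40.31: general merchandise → 8% → £3.22
Game controller £82.23: electronic goods → 8.75% → £7.20
Poetry collection £16.69: books and periodicals → 3% → £0.50
Bar stool £141.33: household furniture, buyer-exempt → 0% → £0.00
Total tax = £0.25 + £0.93 + £0.64 + £0.45 + £1.64 + £0.17 + £0.55 + £3.22 + £7.20 + £0.50 = £15.55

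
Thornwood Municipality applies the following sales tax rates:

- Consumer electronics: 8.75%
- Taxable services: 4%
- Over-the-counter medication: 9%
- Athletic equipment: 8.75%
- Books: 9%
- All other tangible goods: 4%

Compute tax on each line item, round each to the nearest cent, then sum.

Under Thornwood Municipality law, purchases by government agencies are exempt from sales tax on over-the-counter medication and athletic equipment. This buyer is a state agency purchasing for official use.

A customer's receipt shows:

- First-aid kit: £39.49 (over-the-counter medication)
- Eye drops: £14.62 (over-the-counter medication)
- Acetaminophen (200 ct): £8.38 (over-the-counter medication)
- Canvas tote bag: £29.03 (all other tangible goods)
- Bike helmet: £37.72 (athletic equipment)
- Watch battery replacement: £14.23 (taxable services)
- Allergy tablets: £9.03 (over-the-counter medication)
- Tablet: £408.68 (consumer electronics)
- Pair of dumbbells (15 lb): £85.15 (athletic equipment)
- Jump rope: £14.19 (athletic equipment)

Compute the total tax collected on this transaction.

First-aid kit £39.49: over-the-counter medication, buyer-exempt → 0% → £0.00
Eye drops £14.62: over-the-counter medication, buyer-exempt → 0% → £0.00
Acetaminophen (200 ct) £8.38: over-the-counter medication, buyer-exempt → 0% → £0.00
Canvas tote bag £29.03: all other tangible goods → 4% → £1.16
Bike helmet £37.72: athletic equipment, buyer-exempt → 0% → £0.00
Watch battery replacement £14.23: taxable services → 4% → £0.57
Allergy tablets £9.03: over-the-counter medication, buyer-exempt → 0% → £0.00
Tablet £408.68: consumer electronics → 8.75% → £35.76
Pair of dumbbells (15 lb) £85.15: athletic equipment, buyer-exempt → 0% → £0.00
Jump rope £14.19: athletic equipment, buyer-exempt → 0% → £0.00
Total tax = £1.16 + £0.57 + £35.76 = £37.49

£37.49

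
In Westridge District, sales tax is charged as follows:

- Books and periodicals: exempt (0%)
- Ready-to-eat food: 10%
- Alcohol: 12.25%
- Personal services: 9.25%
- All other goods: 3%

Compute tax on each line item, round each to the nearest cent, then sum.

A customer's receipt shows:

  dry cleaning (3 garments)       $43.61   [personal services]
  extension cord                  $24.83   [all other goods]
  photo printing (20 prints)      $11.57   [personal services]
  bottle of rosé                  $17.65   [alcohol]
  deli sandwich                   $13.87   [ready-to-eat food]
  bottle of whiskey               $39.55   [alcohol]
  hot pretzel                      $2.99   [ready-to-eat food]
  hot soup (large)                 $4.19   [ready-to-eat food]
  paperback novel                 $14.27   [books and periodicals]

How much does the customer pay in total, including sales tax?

$187.48

Dry cleaning (3 garments) $43.61: personal services → 9.25% → $4.03
Extension cord $24.83: all other goods → 3% → $0.74
Photo printing (20 prints) $11.57: personal services → 9.25% → $1.07
Bottle of rosé $17.65: alcohol → 12.25% → $2.16
Deli sandwich $13.87: ready-to-eat food → 10% → $1.39
Bottle of whiskey $39.55: alcohol → 12.25% → $4.84
Hot pretzel $2.99: ready-to-eat food → 10% → $0.30
Hot soup (large) $4.19: ready-to-eat food → 10% → $0.42
Paperback novel $14.27: books and periodicals → 0% → $0.00
Subtotal = $172.53; tax = $14.95; total due = $187.48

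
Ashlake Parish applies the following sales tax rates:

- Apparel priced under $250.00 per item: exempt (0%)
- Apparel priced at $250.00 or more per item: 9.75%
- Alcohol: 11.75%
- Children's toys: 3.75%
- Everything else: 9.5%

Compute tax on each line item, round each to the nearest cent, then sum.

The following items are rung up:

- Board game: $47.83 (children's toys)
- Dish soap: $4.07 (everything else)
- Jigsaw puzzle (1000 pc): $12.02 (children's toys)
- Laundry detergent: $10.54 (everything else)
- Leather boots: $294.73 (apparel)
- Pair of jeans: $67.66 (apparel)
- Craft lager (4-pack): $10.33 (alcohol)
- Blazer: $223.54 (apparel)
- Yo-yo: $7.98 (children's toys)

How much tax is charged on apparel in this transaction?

Leather boots $294.73: apparel, $250.00 or more → 9.75% → $28.74
Pair of jeans $67.66: apparel, under $250.00 → 0% → $0.00
Blazer $223.54: apparel, under $250.00 → 0% → $0.00
Tax on apparel = $28.74 + $0.00 + $0.00 = $28.74

$28.74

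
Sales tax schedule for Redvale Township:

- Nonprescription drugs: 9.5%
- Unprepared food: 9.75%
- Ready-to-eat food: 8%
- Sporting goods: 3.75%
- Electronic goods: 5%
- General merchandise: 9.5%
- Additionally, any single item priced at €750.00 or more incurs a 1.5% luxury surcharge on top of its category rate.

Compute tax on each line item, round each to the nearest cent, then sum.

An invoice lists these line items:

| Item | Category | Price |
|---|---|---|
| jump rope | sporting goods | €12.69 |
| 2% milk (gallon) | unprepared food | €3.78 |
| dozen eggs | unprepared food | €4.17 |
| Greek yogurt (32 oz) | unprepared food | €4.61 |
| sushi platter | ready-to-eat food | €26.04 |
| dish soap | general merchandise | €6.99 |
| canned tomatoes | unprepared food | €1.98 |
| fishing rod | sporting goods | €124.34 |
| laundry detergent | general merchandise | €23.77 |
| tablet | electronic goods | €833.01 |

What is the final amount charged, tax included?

Jump rope €12.69: sporting goods → 3.75% → €0.48
2% milk (gallon) €3.78: unprepared food → 9.75% → €0.37
Dozen eggs €4.17: unprepared food → 9.75% → €0.41
Greek yogurt (32 oz) €4.61: unprepared food → 9.75% → €0.45
Sushi platter €26.04: ready-to-eat food → 8% → €2.08
Dish soap €6.99: general merchandise → 9.5% → €0.66
Canned tomatoes €1.98: unprepared food → 9.75% → €0.19
Fishing rod €124.34: sporting goods → 3.75% → €4.66
Laundry detergent €23.77: general merchandise → 9.5% → €2.26
Tablet €833.01: electronic goods → 5% + 1.5% surcharge = 6.5% → €54.15
Subtotal = €1041.38; tax = €65.71; total due = €1107.09

€1107.09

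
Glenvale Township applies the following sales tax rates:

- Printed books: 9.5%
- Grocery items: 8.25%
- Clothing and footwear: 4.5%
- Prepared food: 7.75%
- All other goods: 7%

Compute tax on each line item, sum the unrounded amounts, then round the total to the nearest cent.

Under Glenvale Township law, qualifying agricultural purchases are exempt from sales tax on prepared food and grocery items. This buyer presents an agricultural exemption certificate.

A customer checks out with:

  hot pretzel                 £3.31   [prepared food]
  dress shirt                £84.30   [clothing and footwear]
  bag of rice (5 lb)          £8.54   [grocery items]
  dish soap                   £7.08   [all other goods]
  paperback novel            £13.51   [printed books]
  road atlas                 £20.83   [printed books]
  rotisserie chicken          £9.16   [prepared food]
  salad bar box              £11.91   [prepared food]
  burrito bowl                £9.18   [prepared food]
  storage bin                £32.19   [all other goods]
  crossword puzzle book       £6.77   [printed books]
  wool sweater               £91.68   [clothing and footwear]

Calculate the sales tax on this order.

Hot pretzel £3.31: prepared food, buyer-exempt → 0% → £0.00
Dress shirt £84.30: clothing and footwear → 4.5% → £3.7935
Bag of rice (5 lb) £8.54: grocery items, buyer-exempt → 0% → £0.00
Dish soap £7.08: all other goods → 7% → £0.4956
Paperback novel £13.51: printed books → 9.5% → £1.28345
Road atlas £20.83: printed books → 9.5% → £1.97885
Rotisserie chicken £9.16: prepared food, buyer-exempt → 0% → £0.00
Salad bar box £11.91: prepared food, buyer-exempt → 0% → £0.00
Burrito bowl £9.18: prepared food, buyer-exempt → 0% → £0.00
Storage bin £32.19: all other goods → 7% → £2.2533
Crossword puzzle book £6.77: printed books → 9.5% → £0.64315
Wool sweater £91.68: clothing and footwear → 4.5% → £4.1256
Unrounded tax sum = £14.57345 → £14.57

£14.57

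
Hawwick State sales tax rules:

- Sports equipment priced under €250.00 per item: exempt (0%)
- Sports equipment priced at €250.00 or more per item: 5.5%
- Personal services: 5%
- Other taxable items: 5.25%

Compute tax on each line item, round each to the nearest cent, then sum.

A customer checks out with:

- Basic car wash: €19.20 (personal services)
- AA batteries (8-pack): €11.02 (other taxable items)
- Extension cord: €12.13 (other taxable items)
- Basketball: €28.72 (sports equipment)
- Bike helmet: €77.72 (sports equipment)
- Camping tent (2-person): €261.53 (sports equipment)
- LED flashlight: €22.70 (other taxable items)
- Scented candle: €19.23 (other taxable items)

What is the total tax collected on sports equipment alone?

€14.38

Basketball €28.72: sports equipment, under €250.00 → 0% → €0.00
Bike helmet €77.72: sports equipment, under €250.00 → 0% → €0.00
Camping tent (2-person) €261.53: sports equipment, €250.00 or more → 5.5% → €14.38
Tax on sports equipment = €0.00 + €0.00 + €14.38 = €14.38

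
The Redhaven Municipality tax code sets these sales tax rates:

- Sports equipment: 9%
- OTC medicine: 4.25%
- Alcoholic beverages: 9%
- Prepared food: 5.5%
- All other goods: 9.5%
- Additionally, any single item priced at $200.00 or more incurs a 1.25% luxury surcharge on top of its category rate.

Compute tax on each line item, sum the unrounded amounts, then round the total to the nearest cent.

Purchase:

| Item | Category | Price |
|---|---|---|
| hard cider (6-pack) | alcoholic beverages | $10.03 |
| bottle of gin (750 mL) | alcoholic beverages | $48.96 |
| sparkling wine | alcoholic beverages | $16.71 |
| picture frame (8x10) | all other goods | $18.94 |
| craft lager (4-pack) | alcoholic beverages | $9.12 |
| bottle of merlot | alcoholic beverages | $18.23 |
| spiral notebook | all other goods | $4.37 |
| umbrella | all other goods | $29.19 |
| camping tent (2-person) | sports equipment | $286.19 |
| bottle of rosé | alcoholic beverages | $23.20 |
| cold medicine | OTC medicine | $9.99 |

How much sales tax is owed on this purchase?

Hard cider (6-pack) $10.03: alcoholic beverages → 9% → $0.9027
Bottle of gin (750 mL) $48.96: alcoholic beverages → 9% → $4.4064
Sparkling wine $16.71: alcoholic beverages → 9% → $1.5039
Picture frame (8x10) $18.94: all other goods → 9.5% → $1.7993
Craft lager (4-pack) $9.12: alcoholic beverages → 9% → $0.8208
Bottle of merlot $18.23: alcoholic beverages → 9% → $1.6407
Spiral notebook $4.37: all other goods → 9.5% → $0.41515
Umbrella $29.19: all other goods → 9.5% → $2.77305
Camping tent (2-person) $286.19: sports equipment → 9% + 1.25% surcharge = 10.25% → $29.334475
Bottle of rosé $23.20: alcoholic beverages → 9% → $2.088
Cold medicine $9.99: OTC medicine → 4.25% → $0.424575
Unrounded tax sum = $46.10905 → $46.11

$46.11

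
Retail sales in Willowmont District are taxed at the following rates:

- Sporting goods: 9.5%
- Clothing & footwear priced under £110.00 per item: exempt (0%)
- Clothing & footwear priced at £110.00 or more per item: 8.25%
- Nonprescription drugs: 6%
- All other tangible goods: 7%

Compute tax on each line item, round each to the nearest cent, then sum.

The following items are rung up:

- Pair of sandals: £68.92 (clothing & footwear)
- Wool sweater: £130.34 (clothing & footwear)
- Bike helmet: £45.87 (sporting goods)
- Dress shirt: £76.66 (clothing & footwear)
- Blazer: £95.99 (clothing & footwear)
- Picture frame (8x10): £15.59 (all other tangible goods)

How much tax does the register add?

£16.20

Pair of sandals £68.92: clothing & footwear, under £110.00 → 0% → £0.00
Wool sweater £130.34: clothing & footwear, £110.00 or more → 8.25% → £10.75
Bike helmet £45.87: sporting goods → 9.5% → £4.36
Dress shirt £76.66: clothing & footwear, under £110.00 → 0% → £0.00
Blazer £95.99: clothing & footwear, under £110.00 → 0% → £0.00
Picture frame (8x10) £15.59: all other tangible goods → 7% → £1.09
Total tax = £10.75 + £4.36 + £1.09 = £16.20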